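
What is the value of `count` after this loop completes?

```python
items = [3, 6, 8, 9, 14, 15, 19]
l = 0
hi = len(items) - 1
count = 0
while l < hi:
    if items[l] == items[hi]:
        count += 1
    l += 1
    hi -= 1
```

Count matching pairs from ends
`count` takes the values: 0

Answer: 0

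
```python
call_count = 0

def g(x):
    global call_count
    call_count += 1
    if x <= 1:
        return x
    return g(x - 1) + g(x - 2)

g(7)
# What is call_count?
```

Calls(x) = 1 + Calls(x-1) + Calls(x-2); Calls(0)=Calls(1)=1. For x=7 this gives 41.

Answer: 41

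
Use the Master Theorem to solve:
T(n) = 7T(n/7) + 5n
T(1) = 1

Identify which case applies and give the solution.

a=7, b=7, f(n)=5n. log_7(7) = 1. Since c=1 = 1, Case 2 applies: T(n) = Θ(n^log_b(a) · log n) = O(n log n).

Answer: O(n log n) - Case 2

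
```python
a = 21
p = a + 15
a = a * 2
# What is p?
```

Trace:
`a = 21` → a = 21
`p = a + 15` → p = 36
`a = a * 2` → a = 42
So p = 36

Answer: 36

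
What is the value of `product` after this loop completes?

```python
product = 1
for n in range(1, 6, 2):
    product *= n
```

Product of 1, 3, 5, ... up to 5
`product` takes the values: 1 → 3 → 15

Answer: 15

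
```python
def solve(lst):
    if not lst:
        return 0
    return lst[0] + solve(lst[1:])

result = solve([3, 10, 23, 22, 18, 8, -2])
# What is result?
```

3 + 10 + 23 + 22 + 18 + 8 + (-2) + 0 = 82

Answer: 82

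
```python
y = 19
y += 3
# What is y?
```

Trace:
`y = 19` → y = 19
`y += 3` → y = 22
So y = 22

Answer: 22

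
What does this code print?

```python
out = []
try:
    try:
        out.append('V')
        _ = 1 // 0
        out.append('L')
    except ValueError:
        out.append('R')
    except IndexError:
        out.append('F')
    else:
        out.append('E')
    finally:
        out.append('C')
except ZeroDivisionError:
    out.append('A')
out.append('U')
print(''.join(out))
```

Execution trace: 'V' (inner try body) → 'C' (inner finally) → 'A' (outer except ZeroDivisionError) → 'U' (after the try/except). Output: VCAU

Answer: VCAU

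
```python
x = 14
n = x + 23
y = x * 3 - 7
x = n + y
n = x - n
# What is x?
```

Trace:
`x = 14` → x = 14
`n = x + 23` → n = 37
`y = x * 3 - 7` → y = 35
`x = n + y` → x = 72
`n = x - n` → n = 35
So x = 72

Answer: 72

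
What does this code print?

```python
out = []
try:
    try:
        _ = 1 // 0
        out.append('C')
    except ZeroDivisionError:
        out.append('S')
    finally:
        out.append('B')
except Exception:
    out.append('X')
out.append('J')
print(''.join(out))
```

Execution trace: 'S' (inner except ZeroDivisionError) → 'B' (inner finally) → 'J' (after the try/except). Output: SBJ

Answer: SBJ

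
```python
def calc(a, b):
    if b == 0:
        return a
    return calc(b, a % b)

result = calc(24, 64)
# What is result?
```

calc(24, 64) -> calc(64, 24) -> calc(24, 16) -> calc(16, 8) -> calc(8, 0) -> 8

Answer: 8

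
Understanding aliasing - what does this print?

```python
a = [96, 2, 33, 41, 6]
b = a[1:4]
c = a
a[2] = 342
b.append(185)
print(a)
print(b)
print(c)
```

Key concept: slice vs alias.
Step by step:
`a = [96, 2, 33, 41, 6]` → a = [96, 2, 33, 41, 6]
`b = a[1:4]` → b = [2, 33, 41]
`c = a` → c = [96, 2, 33, 41, 6] (same object as a)
`a[2] = 342` → a = [96, 2, 342, 41, 6] (same object as c); c = [96, 2, 342, 41, 6] (same object as a)
`b.append(185)` → b = [2, 33, 41, 185]
`print(a)` → prints [96, 2, 342, 41, 6]
`print(b)` → prints [2, 33, 41, 185]
`print(c)` → prints [96, 2, 342, 41, 6]

Answer:
[96, 2, 342, 41, 6]
[2, 33, 41, 185]
[96, 2, 342, 41, 6]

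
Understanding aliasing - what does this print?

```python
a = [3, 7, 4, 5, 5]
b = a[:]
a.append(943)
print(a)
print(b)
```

Key concept: slice [:] creates copy.
Step by step:
`a = [3, 7, 4, 5, 5]` → a = [3, 7, 4, 5, 5]
`b = a[:]` → b = [3, 7, 4, 5, 5]
`a.append(943)` → a = [3, 7, 4, 5, 5, 943]
`print(a)` → prints [3, 7, 4, 5, 5, 943]
`print(b)` → prints [3, 7, 4, 5, 5]

Answer:
[3, 7, 4, 5, 5, 943]
[3, 7, 4, 5, 5]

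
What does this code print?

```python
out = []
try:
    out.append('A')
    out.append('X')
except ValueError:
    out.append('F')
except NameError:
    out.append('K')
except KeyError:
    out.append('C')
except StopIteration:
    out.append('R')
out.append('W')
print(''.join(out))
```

Execution trace: 'A' (try body) → 'X' (try body, no exception) → 'W' (after the try/except). Output: AXW

Answer: AXW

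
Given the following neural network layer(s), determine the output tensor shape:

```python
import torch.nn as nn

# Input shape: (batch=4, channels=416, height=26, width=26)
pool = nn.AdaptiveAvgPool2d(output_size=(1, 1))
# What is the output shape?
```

Input: (4, 416, 26, 26) -> Output: (4, 416, 1, 1)

Answer: (4, 416, 1, 1)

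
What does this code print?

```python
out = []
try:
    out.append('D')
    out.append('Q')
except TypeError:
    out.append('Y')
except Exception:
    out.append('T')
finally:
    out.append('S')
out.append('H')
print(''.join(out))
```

Execution trace: 'D' (try body) → 'Q' (try body, no exception) → 'S' (finally) → 'H' (after the try/except). Output: DQSH

Answer: DQSH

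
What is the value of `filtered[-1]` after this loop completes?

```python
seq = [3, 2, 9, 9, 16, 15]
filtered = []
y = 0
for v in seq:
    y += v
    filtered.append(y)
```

Cumulative sum ends at 54
`filtered` takes the values: [] → [3] → [3, 5] → [3, 5, 14] → [3, 5, 14, 23] → [3, 5, 14, 23, 39] → [3, 5, 14, 23, 39, 54]
So `filtered[-1]` = 54

Answer: 54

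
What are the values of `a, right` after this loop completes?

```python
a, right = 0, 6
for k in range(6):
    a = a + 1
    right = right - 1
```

a goes 0→6, right goes 6→0
`a, right` takes the values: (0, 6) → (1, 6) → (1, 5) → (2, 5) → (2, 4) → (3, 4) → (3, 3) → (4, 3) → (4, 2) → (5, 2) → (5, 1) → (6, 1) → (6, 0)

Answer: 6, 0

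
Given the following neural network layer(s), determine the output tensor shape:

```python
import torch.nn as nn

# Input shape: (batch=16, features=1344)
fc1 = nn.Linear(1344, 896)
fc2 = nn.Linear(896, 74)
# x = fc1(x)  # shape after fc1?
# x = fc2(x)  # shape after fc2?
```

Input: (16, 1344) -> after fc1: (16, 896) -> Output: (16, 74)

Answer: (16, 74)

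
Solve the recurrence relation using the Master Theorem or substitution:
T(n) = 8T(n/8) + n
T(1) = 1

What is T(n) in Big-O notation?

By Master Theorem: a=8, b=8, f(n)=n. Since log_8(8) = 1 and f(n) = Θ(n^1), Case 2 applies. T(n) = O(n log n).

Answer: O(n log n)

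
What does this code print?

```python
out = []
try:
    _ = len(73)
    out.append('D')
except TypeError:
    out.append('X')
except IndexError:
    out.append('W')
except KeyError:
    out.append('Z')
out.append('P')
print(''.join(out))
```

Execution trace: 'X' (except TypeError) → 'P' (after the try/except). Output: XP

Answer: XP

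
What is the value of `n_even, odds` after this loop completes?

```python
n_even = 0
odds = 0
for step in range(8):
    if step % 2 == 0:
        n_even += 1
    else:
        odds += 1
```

Count evens and odds in range(8)
`n_even, odds` takes the values: (0, 0) → (1, 0) → (1, 1) → (2, 1) → (2, 2) → (3, 2) → (3, 3) → (4, 3) → (4, 4)

Answer: 4, 4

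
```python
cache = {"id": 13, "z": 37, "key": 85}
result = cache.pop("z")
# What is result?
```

Trace:
`cache = {"id": 13, "z": 37, "key": 85}` → cache = {'id': 13, 'z': 37, 'key': 85}
`result = cache.pop("z")` → cache = {'id': 13, 'key': 85}; result = 37
So result = 37

Answer: 37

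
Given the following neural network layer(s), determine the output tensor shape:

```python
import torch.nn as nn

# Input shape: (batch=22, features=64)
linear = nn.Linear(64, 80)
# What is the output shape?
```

Input: (22, 64) -> Output: (22, 80)

Answer: (22, 80)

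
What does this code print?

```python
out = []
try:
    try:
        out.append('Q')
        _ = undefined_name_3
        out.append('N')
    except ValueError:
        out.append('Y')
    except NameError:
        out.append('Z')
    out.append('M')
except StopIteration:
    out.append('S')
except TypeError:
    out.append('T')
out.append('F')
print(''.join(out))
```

Execution trace: 'Q' (inner try body) → 'Z' (inner except NameError) → 'M' (try body, no exception) → 'F' (after the try/except). Output: QZMF

Answer: QZMF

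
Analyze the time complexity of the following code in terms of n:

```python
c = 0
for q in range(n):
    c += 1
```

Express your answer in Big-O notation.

Each loop level contributes: n. Multiplying the contributions gives O(n).

Answer: O(n)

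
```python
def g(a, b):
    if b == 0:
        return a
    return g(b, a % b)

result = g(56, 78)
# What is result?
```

g(56, 78) -> g(78, 56) -> g(56, 22) -> g(22, 12) -> g(12, 10) -> g(10, 2) -> g(2, 0) -> 2

Answer: 2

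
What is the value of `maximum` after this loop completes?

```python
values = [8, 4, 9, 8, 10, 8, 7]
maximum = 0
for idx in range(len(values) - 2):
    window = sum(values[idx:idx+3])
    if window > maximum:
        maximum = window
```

Max sum of 3-element window in [8, 4, 9, 8, 10, 8, 7]
`maximum` takes the values: 0 → 21 → 27

Answer: 27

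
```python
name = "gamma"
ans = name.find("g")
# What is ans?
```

Trace:
`name = "gamma"` → name = 'gamma'
`ans = name.find("g")` → ans = 0
So ans = 0

Answer: 0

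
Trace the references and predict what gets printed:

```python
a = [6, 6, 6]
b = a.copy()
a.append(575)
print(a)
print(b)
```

Key concept: list.copy() creates independent copy.
Step by step:
`a = [6, 6, 6]` → a = [6, 6, 6]
`b = a.copy()` → b = [6, 6, 6]
`a.append(575)` → a = [6, 6, 6, 575]
`print(a)` → prints [6, 6, 6, 575]
`print(b)` → prints [6, 6, 6]

Answer:
[6, 6, 6, 575]
[6, 6, 6]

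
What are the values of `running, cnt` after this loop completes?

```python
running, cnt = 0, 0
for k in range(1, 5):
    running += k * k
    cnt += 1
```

Sum of squares and count
`running, cnt` takes the values: (0, 0) → (1, 0) → (1, 1) → (5, 1) → (5, 2) → (14, 2) → (14, 3) → (30, 3) → (30, 4)

Answer: 30, 4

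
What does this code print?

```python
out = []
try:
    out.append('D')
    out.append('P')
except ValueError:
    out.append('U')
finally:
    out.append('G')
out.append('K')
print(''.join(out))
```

Execution trace: 'D' (try body) → 'P' (try body, no exception) → 'G' (finally) → 'K' (after the try/except). Output: DPGK

Answer: DPGK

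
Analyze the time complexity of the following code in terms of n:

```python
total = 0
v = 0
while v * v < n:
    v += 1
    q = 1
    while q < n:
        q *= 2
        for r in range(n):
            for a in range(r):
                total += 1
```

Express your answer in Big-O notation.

Each loop level contributes: √n × log n × n × n. Multiplying the contributions gives O(n^2√n log n).

Answer: O(n^2√n log n)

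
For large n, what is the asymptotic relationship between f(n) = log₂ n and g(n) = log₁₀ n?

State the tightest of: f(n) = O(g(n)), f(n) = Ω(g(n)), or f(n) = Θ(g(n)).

log₂ n vs log₁₀ n: f(n) = Θ(g(n)) — they are asymptotically equivalent (log bases differ by a constant factor).

Answer: f(n) = Θ(g(n)) — they are asymptotically equivalent (log bases differ by a constant factor).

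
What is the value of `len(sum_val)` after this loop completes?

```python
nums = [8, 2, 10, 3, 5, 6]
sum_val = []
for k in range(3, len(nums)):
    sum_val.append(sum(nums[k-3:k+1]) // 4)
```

Number of 4-element averages
`sum_val` takes the values: [] → [5] → [5, 5] → [5, 5, 6]
So `len(sum_val)` = 3

Answer: 3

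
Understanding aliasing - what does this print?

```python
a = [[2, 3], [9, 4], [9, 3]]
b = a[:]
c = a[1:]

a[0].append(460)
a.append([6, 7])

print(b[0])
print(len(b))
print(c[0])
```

Key concept: slice with nested mutation.
Step by step:
`a = [[2, 3], [9, 4], [9, 3]]` → a = [[2, 3], [9, 4], [9, 3]]
`b = a[:]` → b = [[2, 3], [9, 4], [9, 3]]
`c = a[1:]` → c = [[9, 4], [9, 3]]
`a[0].append(460)` → a = [[2, 3, 460], [9, 4], [9, 3]]; b = [[2, 3, 460], [9, 4], [9, 3]]
`a.append([6, 7])` → a = [[2, 3, 460], [9, 4], [9, 3], [6, 7]]
`print(b[0])` → prints [2, 3, 460]
`print(len(b))` → prints 3
`print(c[0])` → prints [9, 4]

Answer:
[2, 3, 460]
3
[9, 4]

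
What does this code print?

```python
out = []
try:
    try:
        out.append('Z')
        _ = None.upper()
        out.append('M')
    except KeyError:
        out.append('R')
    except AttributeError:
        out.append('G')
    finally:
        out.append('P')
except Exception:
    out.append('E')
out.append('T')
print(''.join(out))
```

Execution trace: 'Z' (inner try body) → 'G' (inner except AttributeError) → 'P' (inner finally) → 'T' (after the try/except). Output: ZGPT

Answer: ZGPT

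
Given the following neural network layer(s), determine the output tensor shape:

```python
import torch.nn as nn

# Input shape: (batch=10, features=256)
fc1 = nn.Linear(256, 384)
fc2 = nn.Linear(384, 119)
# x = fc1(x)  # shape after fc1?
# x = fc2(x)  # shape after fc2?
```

Input: (10, 256) -> after fc1: (10, 384) -> Output: (10, 119)

Answer: (10, 119)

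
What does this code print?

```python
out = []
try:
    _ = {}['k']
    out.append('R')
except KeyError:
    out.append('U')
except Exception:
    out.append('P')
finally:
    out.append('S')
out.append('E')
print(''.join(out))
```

Execution trace: 'U' (except KeyError) → 'S' (finally) → 'E' (after the try/except). Output: USE

Answer: USE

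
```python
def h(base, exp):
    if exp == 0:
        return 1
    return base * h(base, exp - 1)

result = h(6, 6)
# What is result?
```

h(6, 6) = 6 * 6 * 6 * 6 * 6 * 6 = 46656

Answer: 46656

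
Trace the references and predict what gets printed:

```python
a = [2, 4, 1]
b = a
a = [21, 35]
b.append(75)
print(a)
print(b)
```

Key concept: rebinding vs mutation: a is rebound to a new list, b still points at the original.
Step by step:
`a = [2, 4, 1]` → a = [2, 4, 1]
`b = a` → b = [2, 4, 1] (same object as a)
`a = [21, 35]` → a = [21, 35]
`b.append(75)` → b = [2, 4, 1, 75]
`print(a)` → prints [21, 35]
`print(b)` → prints [2, 4, 1, 75]

Answer:
[21, 35]
[2, 4, 1, 75]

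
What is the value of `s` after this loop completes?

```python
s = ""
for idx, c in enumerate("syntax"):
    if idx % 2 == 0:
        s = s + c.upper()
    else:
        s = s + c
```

Uppercase even positions in 'syntax'
`s` takes the values: "" → "S" → "Sy" → "SyN" → "SyNt" → "SyNtA" → "SyNtAx"

Answer: "SyNtAx"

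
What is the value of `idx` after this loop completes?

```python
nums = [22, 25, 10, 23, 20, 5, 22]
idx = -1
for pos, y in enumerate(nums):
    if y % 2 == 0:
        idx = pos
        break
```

First even number index in [22, 25, 10, 23, 20, 5, 22]
`idx` takes the values: -1 → 0

Answer: 0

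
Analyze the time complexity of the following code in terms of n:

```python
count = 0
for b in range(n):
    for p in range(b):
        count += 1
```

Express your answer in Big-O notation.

Each loop level contributes: n × n. Multiplying the contributions gives O(n^2).

Answer: O(n^2)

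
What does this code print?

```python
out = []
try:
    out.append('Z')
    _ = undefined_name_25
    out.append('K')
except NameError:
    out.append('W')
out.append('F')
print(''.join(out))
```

Execution trace: 'Z' (try body) → 'W' (except NameError) → 'F' (after the try/except). Output: ZWF

Answer: ZWF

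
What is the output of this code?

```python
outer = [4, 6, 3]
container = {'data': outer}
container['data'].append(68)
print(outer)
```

Key concept: dict holds reference to list.
Step by step:
`outer = [4, 6, 3]` → outer = [4, 6, 3]
`container = {'data': outer}` → container = {'data': [4, 6, 3]}
`container['data'].append(68)` → outer = [4, 6, 3, 68]; container = {'data': [4, 6, 3, 68]}
`print(outer)` → prints [4, 6, 3, 68]

Answer: [4, 6, 3, 68]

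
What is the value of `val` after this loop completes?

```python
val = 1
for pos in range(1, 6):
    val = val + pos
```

Start at 1, add 1 through 5
`val` takes the values: 1 → 2 → 4 → 7 → 11 → 16

Answer: 16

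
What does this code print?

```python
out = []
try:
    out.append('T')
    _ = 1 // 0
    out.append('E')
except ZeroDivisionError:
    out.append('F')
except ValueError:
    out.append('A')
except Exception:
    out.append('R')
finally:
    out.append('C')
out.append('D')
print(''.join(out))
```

Execution trace: 'T' (try body) → 'F' (except ZeroDivisionError) → 'C' (finally) → 'D' (after the try/except). Output: TFCD

Answer: TFCD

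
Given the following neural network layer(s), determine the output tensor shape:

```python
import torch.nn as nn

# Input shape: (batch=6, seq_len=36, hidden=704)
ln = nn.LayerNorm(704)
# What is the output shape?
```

Input: (6, 36, 704) -> Output: (6, 36, 704)

Answer: (6, 36, 704)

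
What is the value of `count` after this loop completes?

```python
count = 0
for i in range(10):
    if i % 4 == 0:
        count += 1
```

Count numbers divisible by 4 in range(10)
`count` takes the values: 0 → 1 → 2 → 3

Answer: 3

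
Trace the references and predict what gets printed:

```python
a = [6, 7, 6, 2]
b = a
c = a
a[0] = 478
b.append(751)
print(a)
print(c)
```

Key concept: multiple aliases.
Step by step:
`a = [6, 7, 6, 2]` → a = [6, 7, 6, 2]
`b = a` → b = [6, 7, 6, 2] (same object as a)
`c = a` → c = [6, 7, 6, 2] (same object as a, b)
`a[0] = 478` → a = [478, 7, 6, 2] (same object as b, c); b = [478, 7, 6, 2] (same object as a, c); c = [478, 7, 6, 2] (same object as a, b)
`b.append(751)` → a = [478, 7, 6, 2, 751] (same object as b, c); b = [478, 7, 6, 2, 751] (same object as a, c); c = [478, 7, 6, 2, 751] (same object as a, b)
`print(a)` → prints [478, 7, 6, 2, 751]
`print(c)` → prints [478, 7, 6, 2, 751]

Answer:
[478, 7, 6, 2, 751]
[478, 7, 6, 2, 751]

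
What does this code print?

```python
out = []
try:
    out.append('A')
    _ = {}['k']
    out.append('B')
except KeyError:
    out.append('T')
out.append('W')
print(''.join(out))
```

Execution trace: 'A' (try body) → 'T' (except KeyError) → 'W' (after the try/except). Output: ATW

Answer: ATW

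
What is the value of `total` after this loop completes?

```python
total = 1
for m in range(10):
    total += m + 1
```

Start at 1, add 1 to 10 = 56
`total` takes the values: 1 → 2 → 4 → 7 → 11 → 16 → 22 → 29 → 37 → 46 → 56

Answer: 56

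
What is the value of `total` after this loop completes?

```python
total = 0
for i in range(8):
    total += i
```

Sum of 0 to 7 = 28
`total` takes the values: 0 → 1 → 3 → 6 → 10 → 15 → 21 → 28

Answer: 28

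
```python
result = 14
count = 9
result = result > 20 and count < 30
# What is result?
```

Trace:
`result = 14` → result = 14
`count = 9` → count = 9
`result = result > 20 and count < 30` → result = False
So result = False

Answer: False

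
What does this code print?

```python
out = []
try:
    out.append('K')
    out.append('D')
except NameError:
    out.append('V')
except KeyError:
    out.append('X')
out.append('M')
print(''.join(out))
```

Execution trace: 'K' (try body) → 'D' (try body, no exception) → 'M' (after the try/except). Output: KDM

Answer: KDM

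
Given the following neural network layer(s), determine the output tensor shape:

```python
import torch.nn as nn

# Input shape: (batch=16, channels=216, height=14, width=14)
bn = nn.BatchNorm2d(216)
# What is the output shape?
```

Input: (16, 216, 14, 14) -> Output: (16, 216, 14, 14)

Answer: (16, 216, 14, 14)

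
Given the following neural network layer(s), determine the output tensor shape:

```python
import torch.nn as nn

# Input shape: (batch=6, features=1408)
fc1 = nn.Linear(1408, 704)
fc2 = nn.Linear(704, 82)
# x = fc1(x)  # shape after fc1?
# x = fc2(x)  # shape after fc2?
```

Input: (6, 1408) -> after fc1: (6, 704) -> Output: (6, 82)

Answer: (6, 82)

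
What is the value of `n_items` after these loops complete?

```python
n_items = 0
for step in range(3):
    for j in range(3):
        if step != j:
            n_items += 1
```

3² - 3 (exclude diagonal)
`n_items` takes the values: 0 → 1 → 2 → 3 → 4 → 5 → 6

Answer: 6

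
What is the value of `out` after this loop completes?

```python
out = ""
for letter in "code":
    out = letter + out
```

Reverse 'code'
`out` takes the values: "" → "c" → "oc" → "doc" → "edoc"

Answer: "edoc"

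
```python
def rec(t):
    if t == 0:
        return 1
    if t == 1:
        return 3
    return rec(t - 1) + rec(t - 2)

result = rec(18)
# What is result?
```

Build up from base cases: rec(0)=1, rec(1)=3, rec(2)=4, rec(3)=7, rec(4)=11, rec(5)=18, rec(6)=29, ..., rec(18)=9349

Answer: 9349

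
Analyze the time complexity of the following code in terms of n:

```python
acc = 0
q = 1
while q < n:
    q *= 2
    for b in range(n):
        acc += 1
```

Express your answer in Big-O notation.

Each loop level contributes: log n × n. Multiplying the contributions gives O(n log n).

Answer: O(n log n)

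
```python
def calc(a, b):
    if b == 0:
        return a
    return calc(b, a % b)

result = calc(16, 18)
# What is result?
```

calc(16, 18) -> calc(18, 16) -> calc(16, 2) -> calc(2, 0) -> 2

Answer: 2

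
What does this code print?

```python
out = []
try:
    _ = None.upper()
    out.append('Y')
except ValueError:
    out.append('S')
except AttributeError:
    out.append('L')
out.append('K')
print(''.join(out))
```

Execution trace: 'L' (except AttributeError) → 'K' (after the try/except). Output: LK

Answer: LK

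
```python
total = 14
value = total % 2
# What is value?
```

Trace:
`total = 14` → total = 14
`value = total % 2` → value = 0
So value = 0

Answer: 0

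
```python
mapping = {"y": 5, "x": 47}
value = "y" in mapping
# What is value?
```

Trace:
`mapping = {"y": 5, "x": 47}` → mapping = {'y': 5, 'x': 47}
`value = "y" in mapping` → value = True
So value = True

Answer: True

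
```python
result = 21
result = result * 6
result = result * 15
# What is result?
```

Trace:
`result = 21` → result = 21
`result = result * 6` → result = 126
`result = result * 15` → result = 1890
So result = 1890

Answer: 1890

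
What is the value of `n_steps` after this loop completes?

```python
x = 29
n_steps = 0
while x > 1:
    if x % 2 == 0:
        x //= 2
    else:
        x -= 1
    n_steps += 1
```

Steps to reduce 29 to 1
`n_steps` takes the values: 0 → 1 → 2 → 3 → 4 → 5 → 6 → 7

Answer: 7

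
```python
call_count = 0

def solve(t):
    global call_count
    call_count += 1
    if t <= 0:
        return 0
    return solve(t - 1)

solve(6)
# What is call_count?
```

Linear recursion stepping by 1: 7 calls from t=6 down to ≤0.

Answer: 7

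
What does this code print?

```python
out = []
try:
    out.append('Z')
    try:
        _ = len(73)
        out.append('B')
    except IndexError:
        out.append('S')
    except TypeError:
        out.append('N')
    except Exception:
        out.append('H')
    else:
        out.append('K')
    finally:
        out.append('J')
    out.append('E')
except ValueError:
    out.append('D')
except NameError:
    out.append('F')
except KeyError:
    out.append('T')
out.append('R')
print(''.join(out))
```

Execution trace: 'Z' (try body) → 'N' (inner except TypeError) → 'J' (inner finally) → 'E' (try body, no exception) → 'R' (after the try/except). Output: ZNJER

Answer: ZNJER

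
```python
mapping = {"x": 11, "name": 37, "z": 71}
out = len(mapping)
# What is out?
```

Trace:
`mapping = {"x": 11, "name": 37, "z": 71}` → mapping = {'x': 11, 'name': 37, 'z': 71}
`out = len(mapping)` → out = 3
So out = 3

Answer: 3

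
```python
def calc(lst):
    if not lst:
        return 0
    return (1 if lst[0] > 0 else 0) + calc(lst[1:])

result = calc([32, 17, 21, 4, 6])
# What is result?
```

Count of positive elements in [32, 17, 21, 4, 6] = 5

Answer: 5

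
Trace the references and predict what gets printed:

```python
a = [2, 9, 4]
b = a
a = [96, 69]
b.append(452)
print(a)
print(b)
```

Key concept: rebinding vs mutation: a is rebound to a new list, b still points at the original.
Step by step:
`a = [2, 9, 4]` → a = [2, 9, 4]
`b = a` → b = [2, 9, 4] (same object as a)
`a = [96, 69]` → a = [96, 69]
`b.append(452)` → b = [2, 9, 4, 452]
`print(a)` → prints [96, 69]
`print(b)` → prints [2, 9, 4, 452]

Answer:
[96, 69]
[2, 9, 4, 452]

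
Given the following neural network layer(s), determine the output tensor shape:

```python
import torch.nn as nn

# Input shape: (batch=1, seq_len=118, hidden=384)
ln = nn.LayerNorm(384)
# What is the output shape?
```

Input: (1, 118, 384) -> Output: (1, 118, 384)

Answer: (1, 118, 384)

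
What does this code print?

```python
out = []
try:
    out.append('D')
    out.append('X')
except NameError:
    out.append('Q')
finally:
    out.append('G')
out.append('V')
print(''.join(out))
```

Execution trace: 'D' (try body) → 'X' (try body, no exception) → 'G' (finally) → 'V' (after the try/except). Output: DXGV

Answer: DXGV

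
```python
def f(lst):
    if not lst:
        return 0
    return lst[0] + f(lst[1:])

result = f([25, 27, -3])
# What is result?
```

25 + 27 + (-3) + 0 = 49

Answer: 49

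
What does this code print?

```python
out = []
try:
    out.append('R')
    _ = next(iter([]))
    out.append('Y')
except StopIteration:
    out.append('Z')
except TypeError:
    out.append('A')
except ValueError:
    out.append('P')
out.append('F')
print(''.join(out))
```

Execution trace: 'R' (try body) → 'Z' (except StopIteration) → 'F' (after the try/except). Output: RZF

Answer: RZF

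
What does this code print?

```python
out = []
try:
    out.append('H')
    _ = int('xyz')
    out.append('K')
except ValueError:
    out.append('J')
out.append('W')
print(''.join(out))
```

Execution trace: 'H' (try body) → 'J' (except ValueError) → 'W' (after the try/except). Output: HJW

Answer: HJW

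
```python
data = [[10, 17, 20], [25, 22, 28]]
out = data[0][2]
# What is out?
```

Trace:
`data = [[10, 17, 20], [25, 22, 28]]` → data = [[10, 17, 20], [25, 22, 28]]
`out = data[0][2]` → out = 20
So out = 20

Answer: 20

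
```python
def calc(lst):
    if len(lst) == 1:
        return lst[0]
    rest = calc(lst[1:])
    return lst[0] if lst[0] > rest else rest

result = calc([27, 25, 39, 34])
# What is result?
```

Recursive max over [27, 25, 39, 34] = 39

Answer: 39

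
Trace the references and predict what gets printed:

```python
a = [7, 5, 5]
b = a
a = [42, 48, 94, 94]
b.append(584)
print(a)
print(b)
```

Key concept: rebinding vs mutation: a is rebound to a new list, b still points at the original.
Step by step:
`a = [7, 5, 5]` → a = [7, 5, 5]
`b = a` → b = [7, 5, 5] (same object as a)
`a = [42, 48, 94, 94]` → a = [42, 48, 94, 94]
`b.append(584)` → b = [7, 5, 5, 584]
`print(a)` → prints [42, 48, 94, 94]
`print(b)` → prints [7, 5, 5, 584]

Answer:
[42, 48, 94, 94]
[7, 5, 5, 584]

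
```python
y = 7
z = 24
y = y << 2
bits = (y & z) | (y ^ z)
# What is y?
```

Trace:
`y = 7` → y = 7
`z = 24` → z = 24
`y = y << 2` → y = 28
`bits = (y & z) | (y ^ z)` → bits = 28
So y = 28

Answer: 28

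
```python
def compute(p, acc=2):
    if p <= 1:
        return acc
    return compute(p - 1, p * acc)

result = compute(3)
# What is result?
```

Accumulator trace (n, acc): (3, 2) -> (2, 6) -> (1, 12) -> return 12

Answer: 12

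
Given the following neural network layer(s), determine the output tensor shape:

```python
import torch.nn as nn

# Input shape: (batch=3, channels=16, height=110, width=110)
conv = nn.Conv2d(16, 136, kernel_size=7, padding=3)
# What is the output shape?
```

Input: (3, 16, 110, 110) -> Output: (3, 136, 110, 110)

Answer: (3, 136, 110, 110)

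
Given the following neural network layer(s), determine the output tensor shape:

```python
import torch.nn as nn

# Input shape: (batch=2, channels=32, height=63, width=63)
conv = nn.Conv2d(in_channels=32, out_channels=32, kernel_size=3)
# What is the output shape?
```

Input: (2, 32, 63, 63) -> Output: (2, 32, 61, 61)

Answer: (2, 32, 61, 61)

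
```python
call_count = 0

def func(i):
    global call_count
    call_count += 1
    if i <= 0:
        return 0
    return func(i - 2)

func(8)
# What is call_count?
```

Linear recursion stepping by 2: 5 calls from i=8 down to ≤0.

Answer: 5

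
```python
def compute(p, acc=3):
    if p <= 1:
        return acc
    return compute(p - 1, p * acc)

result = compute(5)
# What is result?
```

Accumulator trace (n, acc): (5, 3) -> (4, 15) -> (3, 60) -> (2, 180) -> (1, 360) -> return 360

Answer: 360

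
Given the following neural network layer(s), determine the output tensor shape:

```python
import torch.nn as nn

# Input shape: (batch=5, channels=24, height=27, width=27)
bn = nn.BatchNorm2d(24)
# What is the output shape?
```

Input: (5, 24, 27, 27) -> Output: (5, 24, 27, 27)

Answer: (5, 24, 27, 27)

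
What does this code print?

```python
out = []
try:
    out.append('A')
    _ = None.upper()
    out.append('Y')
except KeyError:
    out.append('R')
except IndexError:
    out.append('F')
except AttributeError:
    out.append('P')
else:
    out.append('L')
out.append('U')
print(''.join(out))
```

Execution trace: 'A' (try body) → 'P' (except AttributeError) → 'U' (after the try/except). Output: APU

Answer: APU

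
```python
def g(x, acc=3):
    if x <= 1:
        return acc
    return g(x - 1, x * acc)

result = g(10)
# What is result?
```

Accumulator trace (n, acc): (10, 3) -> (9, 30) -> (8, 270) -> (7, 2160) -> (6, 15120) -> (5, 90720) -> (4, 453600) -> (3, 1814400) -> (2, 5443200) -> (1, 10886400) -> return 10886400

Answer: 10886400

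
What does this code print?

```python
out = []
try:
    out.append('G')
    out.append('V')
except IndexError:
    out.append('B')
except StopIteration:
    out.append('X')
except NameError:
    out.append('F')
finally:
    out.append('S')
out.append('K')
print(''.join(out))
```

Execution trace: 'G' (try body) → 'V' (try body, no exception) → 'S' (finally) → 'K' (after the try/except). Output: GVSK

Answer: GVSK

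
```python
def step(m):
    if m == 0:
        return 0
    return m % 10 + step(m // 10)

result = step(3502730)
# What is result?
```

Sum of digits of 3502730: 0 + 3 + 7 + 2 + 0 + 5 + 3 = 20

Answer: 20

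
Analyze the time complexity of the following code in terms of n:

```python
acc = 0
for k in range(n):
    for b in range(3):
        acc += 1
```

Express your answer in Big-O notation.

Each loop level contributes: n × 1. Multiplying the contributions gives O(n).

Answer: O(n)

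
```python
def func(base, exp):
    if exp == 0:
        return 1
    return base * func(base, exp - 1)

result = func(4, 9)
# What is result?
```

func(4, 9) = 4 * 4 * 4 * 4 * 4 * 4 * 4 * 4 * 4 = 262144

Answer: 262144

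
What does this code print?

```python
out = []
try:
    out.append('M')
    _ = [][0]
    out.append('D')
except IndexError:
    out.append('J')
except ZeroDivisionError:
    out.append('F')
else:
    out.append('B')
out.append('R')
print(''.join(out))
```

Execution trace: 'M' (try body) → 'J' (except IndexError) → 'R' (after the try/except). Output: MJR

Answer: MJR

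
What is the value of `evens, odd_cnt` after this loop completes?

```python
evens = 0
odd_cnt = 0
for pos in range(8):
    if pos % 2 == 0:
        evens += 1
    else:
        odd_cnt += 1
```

Count evens and odds in range(8)
`evens, odd_cnt` takes the values: (0, 0) → (1, 0) → (1, 1) → (2, 1) → (2, 2) → (3, 2) → (3, 3) → (4, 3) → (4, 4)

Answer: 4, 4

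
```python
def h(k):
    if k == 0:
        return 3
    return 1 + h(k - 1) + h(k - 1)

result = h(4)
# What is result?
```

h(k) = 1 + 2·h(k-1), h(0)=3. Closed form: (3+1)·2^4 - 1 = 63.

Answer: 63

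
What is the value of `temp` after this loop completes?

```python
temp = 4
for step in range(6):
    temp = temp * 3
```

Multiply by 3, 6 times: 4 * 3^6 = 2916
`temp` takes the values: 4 → 12 → 36 → 108 → 324 → 972 → 2916

Answer: 2916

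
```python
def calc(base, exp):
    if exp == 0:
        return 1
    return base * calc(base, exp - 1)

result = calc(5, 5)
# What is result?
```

calc(5, 5) = 5 * 5 * 5 * 5 * 5 = 3125

Answer: 3125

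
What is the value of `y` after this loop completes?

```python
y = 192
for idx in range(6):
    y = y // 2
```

Halve 6 times: 192 // 2^6 = 3
`y` takes the values: 192 → 96 → 48 → 24 → 12 → 6 → 3

Answer: 3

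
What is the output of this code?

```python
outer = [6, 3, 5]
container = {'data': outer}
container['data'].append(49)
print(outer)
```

Key concept: dict holds reference to list.
Step by step:
`outer = [6, 3, 5]` → outer = [6, 3, 5]
`container = {'data': outer}` → container = {'data': [6, 3, 5]}
`container['data'].append(49)` → outer = [6, 3, 5, 49]; container = {'data': [6, 3, 5, 49]}
`print(outer)` → prints [6, 3, 5, 49]

Answer: [6, 3, 5, 49]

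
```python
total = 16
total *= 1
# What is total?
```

Trace:
`total = 16` → total = 16
`total *= 1` → total = 16
So total = 16

Answer: 16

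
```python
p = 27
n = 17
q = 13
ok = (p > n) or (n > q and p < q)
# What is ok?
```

Trace:
`p = 27` → p = 27
`n = 17` → n = 17
`q = 13` → q = 13
`ok = (p > n) or (n > q and p < q)` → ok = True
So ok = True

Answer: True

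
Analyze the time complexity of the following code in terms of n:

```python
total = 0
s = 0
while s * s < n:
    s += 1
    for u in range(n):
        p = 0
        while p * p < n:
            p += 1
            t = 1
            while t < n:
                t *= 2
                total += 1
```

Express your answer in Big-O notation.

Each loop level contributes: √n × n × √n × log n. Multiplying the contributions gives O(n^2 log n).

Answer: O(n^2 log n)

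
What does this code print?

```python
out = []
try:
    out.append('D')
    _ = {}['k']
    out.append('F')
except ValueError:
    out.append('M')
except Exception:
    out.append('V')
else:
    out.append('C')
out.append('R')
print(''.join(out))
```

Execution trace: 'D' (try body) → 'V' (except Exception) → 'R' (after the try/except). Output: DVR

Answer: DVR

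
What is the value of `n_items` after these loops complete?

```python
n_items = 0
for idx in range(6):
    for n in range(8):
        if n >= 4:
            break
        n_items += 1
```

Inner breaks at 4, outer runs 6 times
`n_items` takes the values: 0 → 1 → 2 → 3 → 4 → 5 → 6 → 7 → 8 → 9 → 10 → 11 → 12 → 13 → 14 → 15 → 16 → 17 → 18 → 19 → 20 → 21 → 22 → 23 → 24

Answer: 24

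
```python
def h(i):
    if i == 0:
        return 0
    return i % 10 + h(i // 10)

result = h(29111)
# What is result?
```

Sum of digits of 29111: 1 + 1 + 1 + 9 + 2 = 14

Answer: 14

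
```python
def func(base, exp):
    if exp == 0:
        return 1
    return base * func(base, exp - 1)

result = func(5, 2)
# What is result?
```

func(5, 2) = 5 * 5 = 25

Answer: 25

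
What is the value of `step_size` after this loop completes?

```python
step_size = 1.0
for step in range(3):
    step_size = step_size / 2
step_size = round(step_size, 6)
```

Halving LR 3 times: 1 / 2^3
`step_size` takes the values: 1.0 → 0.5 → 0.25 → 0.125

Answer: 0.125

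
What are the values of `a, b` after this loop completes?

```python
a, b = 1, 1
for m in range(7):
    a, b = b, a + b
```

Fibonacci: after 7 iterations
`a, b` takes the values: (1, 1) → (1, 2) → (2, 3) → (3, 5) → (5, 8) → (8, 13) → (13, 21) → (21, 34)

Answer: 21, 34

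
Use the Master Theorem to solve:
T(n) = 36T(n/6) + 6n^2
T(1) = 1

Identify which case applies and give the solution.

a=36, b=6, f(n)=6n^2. log_6(36) = 2. Since c=2 = 2, Case 2 applies: T(n) = Θ(n^log_b(a) · log n) = O(n^2 log n).

Answer: O(n^2 log n) - Case 2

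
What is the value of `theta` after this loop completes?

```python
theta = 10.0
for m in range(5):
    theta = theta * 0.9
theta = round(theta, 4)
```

Exponential decay: 10.0 * 0.9^5
`theta` takes the values: 10.0 → 9.0 → 8.1 → 7.29 → 6.561 → 5.9049

Answer: 5.9049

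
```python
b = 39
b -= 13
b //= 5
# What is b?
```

Trace:
`b = 39` → b = 39
`b -= 13` → b = 26
`b //= 5` → b = 5
So b = 5

Answer: 5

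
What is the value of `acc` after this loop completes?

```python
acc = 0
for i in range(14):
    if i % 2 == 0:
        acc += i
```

Sum of even numbers 0 to 13
`acc` takes the values: 0 → 2 → 6 → 12 → 20 → 30 → 42

Answer: 42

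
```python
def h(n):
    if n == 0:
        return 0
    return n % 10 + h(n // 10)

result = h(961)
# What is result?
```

Sum of digits of 961: 1 + 6 + 9 = 16

Answer: 16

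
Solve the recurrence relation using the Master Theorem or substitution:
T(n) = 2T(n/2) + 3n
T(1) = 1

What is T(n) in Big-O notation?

By Master Theorem: a=2, b=2, f(n)=3n. Since log_2(2) = 1 and f(n) = Θ(n^1), Case 2 applies. T(n) = O(n log n).

Answer: O(n log n)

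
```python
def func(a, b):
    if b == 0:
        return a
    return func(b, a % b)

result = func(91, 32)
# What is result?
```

func(91, 32) -> func(32, 27) -> func(27, 5) -> func(5, 2) -> func(2, 1) -> func(1, 0) -> 1

Answer: 1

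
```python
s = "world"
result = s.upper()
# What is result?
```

Trace:
`s = "world"` → s = 'world'
`result = s.upper()` → result = 'WORLD'
So result = 'WORLD'

Answer: 'WORLD'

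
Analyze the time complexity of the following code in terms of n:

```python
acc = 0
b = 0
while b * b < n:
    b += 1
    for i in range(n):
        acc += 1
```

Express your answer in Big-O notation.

Each loop level contributes: √n × n. Multiplying the contributions gives O(n√n).

Answer: O(n√n)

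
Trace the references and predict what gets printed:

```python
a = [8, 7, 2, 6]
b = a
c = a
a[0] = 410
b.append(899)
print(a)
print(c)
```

Key concept: multiple aliases.
Step by step:
`a = [8, 7, 2, 6]` → a = [8, 7, 2, 6]
`b = a` → b = [8, 7, 2, 6] (same object as a)
`c = a` → c = [8, 7, 2, 6] (same object as a, b)
`a[0] = 410` → a = [410, 7, 2, 6] (same object as b, c); b = [410, 7, 2, 6] (same object as a, c); c = [410, 7, 2, 6] (same object as a, b)
`b.append(899)` → a = [410, 7, 2, 6, 899] (same object as b, c); b = [410, 7, 2, 6, 899] (same object as a, c); c = [410, 7, 2, 6, 899] (same object as a, b)
`print(a)` → prints [410, 7, 2, 6, 899]
`print(c)` → prints [410, 7, 2, 6, 899]

Answer:
[410, 7, 2, 6, 899]
[410, 7, 2, 6, 899]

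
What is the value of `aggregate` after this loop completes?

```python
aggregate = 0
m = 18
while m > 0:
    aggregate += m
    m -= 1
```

Sum 18 down to 1
`aggregate` takes the values: 0 → 18 → 35 → 51 → 66 → 80 → 93 → 105 → 116 → 126 → 135 → 143 → 150 → 156 → 161 → 165 → 168 → 170 → 171

Answer: 171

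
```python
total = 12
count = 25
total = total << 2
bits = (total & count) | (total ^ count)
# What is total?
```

Trace:
`total = 12` → total = 12
`count = 25` → count = 25
`total = total << 2` → total = 48
`bits = (total & count) | (total ^ count)` → bits = 57
So total = 48

Answer: 48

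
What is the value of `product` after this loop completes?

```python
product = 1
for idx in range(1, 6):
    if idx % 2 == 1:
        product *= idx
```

Product of odd numbers 1 to 5
`product` takes the values: 1 → 3 → 15

Answer: 15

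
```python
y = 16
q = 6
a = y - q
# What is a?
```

Trace:
`y = 16` → y = 16
`q = 6` → q = 6
`a = y - q` → a = 10
So a = 10

Answer: 10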